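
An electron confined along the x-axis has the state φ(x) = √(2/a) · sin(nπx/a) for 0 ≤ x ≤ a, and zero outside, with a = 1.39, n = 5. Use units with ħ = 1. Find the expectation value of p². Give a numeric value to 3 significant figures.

p² φ = −ħ² d²φ/dx²; ⟨p²⟩ = −ħ² ∫ φ*·φ'' dx.
d/dx sin(nπx/a) = (nπ/a)·cos(nπx/a) and d²/dx² sin(nπx/a) = −(nπ/a)²·sin(nπx/a); on 0 ≤ x ≤ a, ∫sin²(nπx/a) dx = a/2 and ∫sin(nπx/a)·cos(nπx/a) dx = 0.
⟨p²⟩ = 127.71.

128.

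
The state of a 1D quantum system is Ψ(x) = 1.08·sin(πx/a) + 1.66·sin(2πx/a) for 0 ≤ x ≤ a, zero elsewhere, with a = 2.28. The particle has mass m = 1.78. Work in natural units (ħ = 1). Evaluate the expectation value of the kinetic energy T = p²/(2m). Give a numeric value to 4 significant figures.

1.657

T = −(ħ²/2m) d²/dx², so ⟨T⟩ = −(ħ²/2m) ∫ Ψ*·Ψ'' dx / ∫|Ψ|² dx; with m = 1.78.
d²/dx² sin(jπx/a) = −(jπ/a)²·sin(jπx/a); on 0 ≤ x ≤ a, ∫sin²(jπx/a) dx = a/2 and ∫sin(jπx/a)·sin(lπx/a) dx = 0 for j ≠ l, so only diagonal terms survive in ∫|Ψ|² and ∫Ψ·Ψ″; ∫Ψ·Ψ′ dx = [Ψ²/2] between the walls = 0.
State is unnormalized: ∫|Ψ|² dx = 4.4711, and ∫Ψ*·(−ħ²/2m · Ψ'') dx = 7.4105, so ⟨T⟩ = 7.4105 / 4.4711.
⟨T⟩ = 1.6574.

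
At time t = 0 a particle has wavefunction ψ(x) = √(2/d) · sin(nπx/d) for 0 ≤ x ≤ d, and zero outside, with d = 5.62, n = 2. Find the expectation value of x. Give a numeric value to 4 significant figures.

2.810

⟨x⟩ = ∫ x·|ψ|² dx (integrals over the domain).
With sin²θ = (1 − cos2θ)/2 on 0 ≤ x ≤ d: ∫sin²(nπx/d) dx = d/2, ∫x·sin²(nπx/d) dx = d²/4, ∫x²·sin²(nπx/d) dx = d³·(1/6 − 1/(4n²π²)); higher powers xᵏ the same way, integrating xᵏ·cos(2nπx/d) by parts.
⟨x⟩ = 2.8100.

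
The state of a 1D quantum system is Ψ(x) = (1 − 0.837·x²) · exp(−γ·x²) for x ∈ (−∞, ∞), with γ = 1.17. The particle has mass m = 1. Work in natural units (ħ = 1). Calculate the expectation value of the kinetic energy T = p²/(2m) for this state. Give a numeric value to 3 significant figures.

T = −(ħ²/2m) d²/dx², so ⟨T⟩ = −(ħ²/2m) ∫ Ψ*·Ψ'' dx / ∫|Ψ|² dx; with m = 1.
Expand each integrand as polynomial × e^(−2γx²) and use ∫x^(2j)·e^(−2γx²) dx = (2j−1)!!/(4γ)^j · √(π/(2γ)), odd powers → 0; here √(π/(2γ)) = 1.1587. Differentiate with the product rule, d/dx e^(−γx²) = −2γx·e^(−γx²).
State is unnormalized: ∫|Ψ|² dx = 0.85542, and ∫Ψ*·(−ħ²/2m · Ψ'') dx = 1.0721, so ⟨T⟩ = 1.0721 / 0.85542.
⟨T⟩ = 1.2533.

1.25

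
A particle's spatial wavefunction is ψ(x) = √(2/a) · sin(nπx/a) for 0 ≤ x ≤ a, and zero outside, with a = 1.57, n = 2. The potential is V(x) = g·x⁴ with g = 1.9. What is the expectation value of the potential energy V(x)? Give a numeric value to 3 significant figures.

2.03

⟨V⟩ = ∫ V(x)·|ψ|² dx.
With sin²θ = (1 − cos2θ)/2 on 0 ≤ x ≤ a: ∫sin²(nπx/a) dx = a/2, ∫x·sin²(nπx/a) dx = a²/4, ∫x²·sin²(nπx/a) dx = a³·(1/6 − 1/(4n²π²)); higher powers xᵏ the same way, integrating xᵏ·cos(2nπx/a) by parts.
⟨V⟩ = 2.0275.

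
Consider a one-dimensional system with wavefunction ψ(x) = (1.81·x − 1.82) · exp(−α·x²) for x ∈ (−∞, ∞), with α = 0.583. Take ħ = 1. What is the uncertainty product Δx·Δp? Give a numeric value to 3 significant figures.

Δx = √(⟨x²⟩−⟨x⟩²), Δp = √(⟨p²⟩−⟨p⟩²).
Expand each integrand as polynomial × e^(−2αx²) and use ∫x^(2j)·e^(−2αx²) dx = (2j−1)!!/(4α)^j · √(π/(2α)), odd powers → 0; here √(π/(2α)) = 1.6414. Differentiate with the product rule, d/dx e^(−αx²) = −2αx·e^(−αx²).
Normalization: ∫|ψ|² dx = 7.7431.
⟨x⟩ = -0.59891, ⟨x²⟩ = 0.68423 ⇒ Δx = 0.57056.
⟨p⟩ = 0.0000, ⟨p²⟩ = 0.93025 ⇒ Δp = 0.96449.
Δx·Δp = 0.55030.

0.550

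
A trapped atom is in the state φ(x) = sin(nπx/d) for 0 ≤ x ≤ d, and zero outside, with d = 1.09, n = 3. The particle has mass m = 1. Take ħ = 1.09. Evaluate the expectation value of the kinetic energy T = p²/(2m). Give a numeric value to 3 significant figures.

T = −(ħ²/2m) d²/dx², so ⟨T⟩ = −(ħ²/2m) ∫ φ*·φ'' dx / ∫|φ|² dx; with m = 1.
d/dx sin(nπx/d) = (nπ/d)·cos(nπx/d) and d²/dx² sin(nπx/d) = −(nπ/d)²·sin(nπx/d); on 0 ≤ x ≤ d, ∫sin²(nπx/d) dx = d/2 and ∫sin(nπx/d)·cos(nπx/d) dx = 0.
State is unnormalized: ∫|φ|² dx = 0.54500, and ∫φ*·(−ħ²/2m · φ'') dx = 24.205, so ⟨T⟩ = 24.205 / 0.54500.
⟨T⟩ = 44.413.

44.4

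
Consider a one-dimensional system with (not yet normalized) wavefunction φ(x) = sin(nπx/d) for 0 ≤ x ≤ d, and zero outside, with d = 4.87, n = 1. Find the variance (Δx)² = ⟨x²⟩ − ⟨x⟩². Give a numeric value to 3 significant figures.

Compute ⟨x⟩ and ⟨x²⟩ separately, then (Δx)² = ⟨x²⟩ − ⟨x⟩².
With sin²θ = (1 − cos2θ)/2 on 0 ≤ x ≤ d: ∫sin²(nπx/d) dx = d/2, ∫x·sin²(nπx/d) dx = d²/4, ∫x²·sin²(nπx/d) dx = d³·(1/6 − 1/(4n²π²)); higher powers xᵏ the same way, integrating xᵏ·cos(2nπx/d) by parts.
Normalization: ∫|φ|² dx = 2.4350.
⟨x⟩ = 2.4350 and ⟨x²⟩ = 6.7041.
(Δx)² = 6.7041 − (2.4350)² = 0.77490.

0.775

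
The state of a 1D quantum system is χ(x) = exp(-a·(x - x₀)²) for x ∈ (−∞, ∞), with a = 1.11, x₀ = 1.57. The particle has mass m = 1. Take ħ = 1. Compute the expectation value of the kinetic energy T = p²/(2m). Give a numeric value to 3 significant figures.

0.555

T = −(ħ²/2m) d²/dx², so ⟨T⟩ = −(ħ²/2m) ∫ χ*·χ'' dx / ∫|χ|² dx; with m = 1.
Gaussian moments (u = x − x₀): ∫u^(2j)·e^(−2au²) du = (2j−1)!!/(4a)^j · √(π/(2a)), odd powers integrate to 0; here √(π/(2a)) = 1.1896. Derivatives: d/dx e^(−au²) = −2au·e^(−au²), d²/dx² e^(−au²) = (4a²u² − 2a)·e^(−au²).
State is unnormalized: ∫|χ|² dx = 1.1896, and ∫χ*·(−ħ²/2m · χ'') dx = 0.66022, so ⟨T⟩ = 0.66022 / 1.1896.
⟨T⟩ = 0.55500.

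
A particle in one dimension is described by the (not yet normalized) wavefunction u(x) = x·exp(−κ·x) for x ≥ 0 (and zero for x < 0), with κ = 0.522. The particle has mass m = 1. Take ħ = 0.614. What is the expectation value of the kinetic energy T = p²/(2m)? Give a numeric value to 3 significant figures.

T = −(ħ²/2m) d²/dx², so ⟨T⟩ = −(ħ²/2m) ∫ u*·u'' dx / ∫|u|² dx; with m = 1.
Differentiate x·exp(−κ·x) with the product rule; every integrand then reduces to terms xʲ·e^(−2κx) on [0, ∞), with ∫₀^∞ xʲ·e^(−2κx) dx = j!/(2κ)^(j+1).
State is unnormalized: ∫|u|² dx = 1.7576, and ∫u*·(−ħ²/2m · u'') dx = 0.090277, so ⟨T⟩ = 0.090277 / 1.7576.
⟨T⟩ = 0.051363.

0.0514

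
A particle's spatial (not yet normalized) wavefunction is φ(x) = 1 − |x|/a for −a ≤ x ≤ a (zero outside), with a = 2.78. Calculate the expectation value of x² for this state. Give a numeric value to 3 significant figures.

0.773

⟨x²⟩ = ∫ x²·|φ|² dx / ∫|φ|² dx (integrals over the domain).
φ is even, so ∫ over [−a, a] = 2∫₀ᵃ with φ = 1 − x/a there: ∫₀ᵃ (1 − x/a)² dx = a/3, ∫₀ᵃ x²(1 − x/a)² dx = a³/30, ∫₀ᵃ x⁴(1 − x/a)² dx = a⁵/105.
State is unnormalized: ∫|φ|² dx = 1.8533, and ∫φ*·x²·φ dx = 1.4323, so ⟨x²⟩ = 1.4323 / 1.8533.
⟨x²⟩ = 0.77284.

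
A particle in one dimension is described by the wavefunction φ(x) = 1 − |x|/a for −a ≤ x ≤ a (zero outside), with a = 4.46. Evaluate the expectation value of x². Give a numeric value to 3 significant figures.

1.99

⟨x²⟩ = ∫ x²·|φ|² dx / ∫|φ|² dx (integrals over the domain).
φ is even, so ∫ over [−a, a] = 2∫₀ᵃ with φ = 1 − x/a there: ∫₀ᵃ (1 − x/a)² dx = a/3, ∫₀ᵃ x²(1 − x/a)² dx = a³/30, ∫₀ᵃ x⁴(1 − x/a)² dx = a⁵/105.
State is unnormalized: ∫|φ|² dx = 2.9733, and ∫φ*·x²·φ dx = 5.9144, so ⟨x²⟩ = 5.9144 / 2.9733.
⟨x²⟩ = 1.9892.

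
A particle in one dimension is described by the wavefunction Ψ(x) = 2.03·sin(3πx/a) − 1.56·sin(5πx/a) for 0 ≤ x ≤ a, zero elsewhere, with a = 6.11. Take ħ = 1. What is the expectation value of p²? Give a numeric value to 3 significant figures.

p² Ψ = −ħ² d²Ψ/dx²; ⟨p²⟩ = −ħ² ∫ Ψ*·Ψ'' dx / ∫|Ψ|² dx.
d²/dx² sin(jπx/a) = −(jπ/a)²·sin(jπx/a); on 0 ≤ x ≤ a, ∫sin²(jπx/a) dx = a/2 and ∫sin(jπx/a)·sin(lπx/a) dx = 0 for j ≠ l, so only diagonal terms survive in ∫|Ψ|² and ∫Ψ·Ψ″; ∫Ψ·Ψ′ dx = [Ψ²/2] between the walls = 0.
State is unnormalized: ∫|Ψ|² dx = 20.024, and ∫Ψ*·(−ħ² Ψ'') dx = 79.093, so ⟨p²⟩ = 79.093 / 20.024.
⟨p²⟩ = 3.9499.

3.95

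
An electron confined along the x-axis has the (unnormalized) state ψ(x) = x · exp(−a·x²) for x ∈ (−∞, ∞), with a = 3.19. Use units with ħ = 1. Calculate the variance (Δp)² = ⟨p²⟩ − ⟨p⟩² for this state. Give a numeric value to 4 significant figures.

Compute ⟨p⟩ and ⟨p²⟩ separately; (Δp)² = ⟨p²⟩ − ⟨p⟩².
Expand each integrand as polynomial × e^(−2ax²) and use ∫x^(2j)·e^(−2ax²) dx = (2j−1)!!/(4a)^j · √(π/(2a)), odd powers → 0; here √(π/(2a)) = 0.70172. Differentiate with the product rule, d/dx e^(−ax²) = −2ax·e^(−ax²).
Normalization: ∫|ψ|² dx = 0.054994.
⟨p⟩ = 0.0000 and ⟨p²⟩ = 9.5700.
(Δp)² = 9.5700 − (0.0000)² = 9.5700.

9.570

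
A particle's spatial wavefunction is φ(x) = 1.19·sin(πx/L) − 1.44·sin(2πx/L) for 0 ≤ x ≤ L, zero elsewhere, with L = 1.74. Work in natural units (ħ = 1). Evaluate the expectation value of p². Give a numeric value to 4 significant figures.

p² φ = −ħ² d²φ/dx²; ⟨p²⟩ = −ħ² ∫ φ*·φ'' dx / ∫|φ|² dx.
d²/dx² sin(jπx/L) = −(jπ/L)²·sin(jπx/L); on 0 ≤ x ≤ L, ∫sin²(jπx/L) dx = L/2 and ∫sin(jπx/L)·sin(lπx/L) dx = 0 for j ≠ l, so only diagonal terms survive in ∫|φ|² and ∫φ·φ″; ∫φ·φ′ dx = [φ²/2] between the walls = 0.
State is unnormalized: ∫|φ|² dx = 3.0360, and ∫φ*·(−ħ² φ'') dx = 27.540, so ⟨p²⟩ = 27.540 / 3.0360.
⟨p²⟩ = 9.0710.

9.071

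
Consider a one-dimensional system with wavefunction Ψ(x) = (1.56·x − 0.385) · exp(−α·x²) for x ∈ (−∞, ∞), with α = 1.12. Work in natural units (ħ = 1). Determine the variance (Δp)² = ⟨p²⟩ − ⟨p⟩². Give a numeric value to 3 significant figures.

2.88

Compute ⟨p⟩ and ⟨p²⟩ separately; (Δp)² = ⟨p²⟩ − ⟨p⟩².
Expand each integrand as polynomial × e^(−2αx²) and use ∫x^(2j)·e^(−2αx²) dx = (2j−1)!!/(4α)^j · √(π/(2α)), odd powers → 0; here √(π/(2α)) = 1.1843. Differentiate with the product rule, d/dx e^(−αx²) = −2αx·e^(−αx²).
Normalization: ∫|Ψ|² dx = 0.81885.
⟨p⟩ = 0.0000 and ⟨p²⟩ = 2.8798.
(Δp)² = 2.8798 − (0.0000)² = 2.8798.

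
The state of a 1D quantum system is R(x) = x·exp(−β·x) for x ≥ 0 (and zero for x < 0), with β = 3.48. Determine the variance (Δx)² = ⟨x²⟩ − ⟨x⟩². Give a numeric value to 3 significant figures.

0.0619

Compute ⟨x⟩ and ⟨x²⟩ separately, then (Δx)² = ⟨x²⟩ − ⟨x⟩².
Every integrand reduces to terms xʲ·e^(−2βx) on [0, ∞); use ∫₀^∞ xʲ·e^(−2βx) dx = j!/(2β)^(j+1).
Normalization: ∫|R|² dx = 0.0059320.
⟨x⟩ = 0.43103 and ⟨x²⟩ = 0.24772.
(Δx)² = 0.24772 − (0.43103)² = 0.061930.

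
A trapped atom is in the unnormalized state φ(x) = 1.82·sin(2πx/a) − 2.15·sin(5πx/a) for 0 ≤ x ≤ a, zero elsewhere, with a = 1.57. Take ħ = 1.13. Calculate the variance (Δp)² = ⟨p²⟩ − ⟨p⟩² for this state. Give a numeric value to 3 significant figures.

Compute ⟨p⟩ and ⟨p²⟩ separately; (Δp)² = ⟨p²⟩ − ⟨p⟩².
d²/dx² sin(jπx/a) = −(jπ/a)²·sin(jπx/a); on 0 ≤ x ≤ a, ∫sin²(jπx/a) dx = a/2 and ∫sin(jπx/a)·sin(lπx/a) dx = 0 for j ≠ l, so only diagonal terms survive in ∫|φ|² and ∫φ·φ″; ∫φ·φ′ dx = [φ²/2] between the walls = 0.
Normalization: ∫|φ|² dx = 6.2289.
⟨p⟩ = 0.0000 and ⟨p²⟩ = 82.999.
(Δp)² = 82.999 − (0.0000)² = 82.999.

83.0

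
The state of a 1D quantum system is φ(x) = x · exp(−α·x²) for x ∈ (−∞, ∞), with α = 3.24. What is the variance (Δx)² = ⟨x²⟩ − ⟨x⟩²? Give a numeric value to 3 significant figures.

Compute ⟨x⟩ and ⟨x²⟩ separately, then (Δx)² = ⟨x²⟩ − ⟨x⟩².
Expand each integrand as polynomial × e^(−2αx²) and use ∫x^(2j)·e^(−2αx²) dx = (2j−1)!!/(4α)^j · √(π/(2α)), odd powers → 0; here √(π/(2α)) = 0.69629.
Normalization: ∫|φ|² dx = 0.053726.
⟨x⟩ = 0.0000 and ⟨x²⟩ = 0.23148.
(Δx)² = 0.23148 − (0.0000)² = 0.23148.

0.231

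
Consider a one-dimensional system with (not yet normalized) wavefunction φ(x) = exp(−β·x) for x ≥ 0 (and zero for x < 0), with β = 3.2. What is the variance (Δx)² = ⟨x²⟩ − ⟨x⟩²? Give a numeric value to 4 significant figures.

0.02441

Compute ⟨x⟩ and ⟨x²⟩ separately, then (Δx)² = ⟨x²⟩ − ⟨x⟩².
Every integrand reduces to terms xʲ·e^(−2βx) on [0, ∞); use ∫₀^∞ xʲ·e^(−2βx) dx = j!/(2β)^(j+1).
Normalization: ∫|φ|² dx = 0.15625.
⟨x⟩ = 0.15625 and ⟨x²⟩ = 0.048828.
(Δx)² = 0.048828 − (0.15625)² = 0.024414.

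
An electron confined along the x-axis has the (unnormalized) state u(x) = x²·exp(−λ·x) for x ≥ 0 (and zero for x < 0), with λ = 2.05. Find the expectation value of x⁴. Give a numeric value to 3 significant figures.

⟨x⁴⟩ = ∫ x⁴·|u|² dx / ∫|u|² dx (integrals over the domain).
Every integrand reduces to terms xʲ·e^(−2λx) on [0, ∞); use ∫₀^∞ xʲ·e^(−2λx) dx = j!/(2λ)^(j+1).
State is unnormalized: ∫|u|² dx = 0.020715, and ∫u*·x⁴·u dx = 0.12316, so ⟨x⁴⟩ = 0.12316 / 0.020715.
⟨x⁴⟩ = 5.9453.

5.95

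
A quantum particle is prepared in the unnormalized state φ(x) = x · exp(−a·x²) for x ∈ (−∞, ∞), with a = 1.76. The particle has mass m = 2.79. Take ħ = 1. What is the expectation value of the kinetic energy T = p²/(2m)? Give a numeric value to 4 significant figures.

T = −(ħ²/2m) d²/dx², so ⟨T⟩ = −(ħ²/2m) ∫ φ*·φ'' dx / ∫|φ|² dx; with m = 2.79.
Expand each integrand as polynomial × e^(−2ax²) and use ∫x^(2j)·e^(−2ax²) dx = (2j−1)!!/(4a)^j · √(π/(2a)), odd powers → 0; here √(π/(2a)) = 0.94472. Differentiate with the product rule, d/dx e^(−ax²) = −2ax·e^(−ax²).
State is unnormalized: ∫|φ|² dx = 0.13419, and ∫φ*·(−ħ²/2m · φ'') dx = 0.12698, so ⟨T⟩ = 0.12698 / 0.13419.
⟨T⟩ = 0.94624.

0.9462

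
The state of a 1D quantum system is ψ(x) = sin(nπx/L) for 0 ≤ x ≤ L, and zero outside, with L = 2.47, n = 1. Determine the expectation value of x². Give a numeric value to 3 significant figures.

1.72

⟨x²⟩ = ∫ x²·|ψ|² dx / ∫|ψ|² dx (integrals over the domain).
With sin²θ = (1 − cos2θ)/2 on 0 ≤ x ≤ L: ∫sin²(nπx/L) dx = L/2, ∫x·sin²(nπx/L) dx = L²/4, ∫x²·sin²(nπx/L) dx = L³·(1/6 − 1/(4n²π²)); higher powers xᵏ the same way, integrating xᵏ·cos(2nπx/L) by parts.
State is unnormalized: ∫|ψ|² dx = 1.2350, and ∫ψ*·x²·ψ dx = 2.1298, so ⟨x²⟩ = 2.1298 / 1.2350.
⟨x²⟩ = 1.7246.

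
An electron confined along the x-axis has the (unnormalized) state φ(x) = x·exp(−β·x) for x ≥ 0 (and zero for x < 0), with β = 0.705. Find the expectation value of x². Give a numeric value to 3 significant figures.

⟨x²⟩ = ∫ x²·|φ|² dx / ∫|φ|² dx (integrals over the domain).
Every integrand reduces to terms xʲ·e^(−2βx) on [0, ∞); use ∫₀^∞ xʲ·e^(−2βx) dx = j!/(2β)^(j+1).
State is unnormalized: ∫|φ|² dx = 0.71346, and ∫φ*·x²·φ dx = 4.3064, so ⟨x²⟩ = 4.3064 / 0.71346.
⟨x²⟩ = 6.0359.

6.04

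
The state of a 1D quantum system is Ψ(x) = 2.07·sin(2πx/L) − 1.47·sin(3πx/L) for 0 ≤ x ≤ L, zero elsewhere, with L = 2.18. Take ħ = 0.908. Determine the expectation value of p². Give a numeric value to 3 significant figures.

p² Ψ = −ħ² d²Ψ/dx²; ⟨p²⟩ = −ħ² ∫ Ψ*·Ψ'' dx / ∫|Ψ|² dx.
d²/dx² sin(jπx/L) = −(jπ/L)²·sin(jπx/L); on 0 ≤ x ≤ L, ∫sin²(jπx/L) dx = L/2 and ∫sin(jπx/L)·sin(lπx/L) dx = 0 for j ≠ l, so only diagonal terms survive in ∫|Ψ|² and ∫Ψ·Ψ″; ∫Ψ·Ψ′ dx = [Ψ²/2] between the walls = 0.
State is unnormalized: ∫|Ψ|² dx = 7.0259, and ∫Ψ*·(−ħ² Ψ'') dx = 68.284, so ⟨p²⟩ = 68.284 / 7.0259.
⟨p²⟩ = 9.7189.

9.72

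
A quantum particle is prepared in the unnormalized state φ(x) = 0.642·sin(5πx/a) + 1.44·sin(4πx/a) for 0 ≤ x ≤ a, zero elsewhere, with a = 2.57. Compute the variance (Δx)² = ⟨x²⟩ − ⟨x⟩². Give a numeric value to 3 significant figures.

0.384

Compute ⟨x⟩ and ⟨x²⟩ separately, then (Δx)² = ⟨x²⟩ − ⟨x⟩².
On 0 ≤ x ≤ a (j ≠ l): ∫sin²(jπx/a) dx = a/2, ∫sin(jπx/a)·sin(lπx/a) dx = 0; diagonal moments ∫x·sin²(jπx/a) dx = a²/4, ∫x²·sin²(jπx/a) dx = a³·(1/6 − 1/(4j²π²)); cross terms ∫x·sin(jπx/a)·sin(lπx/a) dx = 0 for j + l even and −4jla²/(π²(j² − l²)²) for j + l odd, ∫x²·sin(jπx/a)·sin(lπx/a) dx = (−1)^(j+l)·4jla³/(π²(j² − l²)²); higher powers the same way via product-to-sum and parts.
Normalization: ∫|φ|² dx = 3.1942.
⟨x⟩ = 0.90241 and ⟨x²⟩ = 1.1987.
(Δx)² = 1.1987 − (0.90241)² = 0.38437.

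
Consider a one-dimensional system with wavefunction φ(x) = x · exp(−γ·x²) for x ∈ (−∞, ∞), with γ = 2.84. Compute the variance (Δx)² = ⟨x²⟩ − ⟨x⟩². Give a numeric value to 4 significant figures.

Compute ⟨x⟩ and ⟨x²⟩ separately, then (Δx)² = ⟨x²⟩ − ⟨x⟩².
Expand each integrand as polynomial × e^(−2γx²) and use ∫x^(2j)·e^(−2γx²) dx = (2j−1)!!/(4γ)^j · √(π/(2γ)), odd powers → 0; here √(π/(2γ)) = 0.74371.
Normalization: ∫|φ|² dx = 0.065467.
⟨x⟩ = 0.0000 and ⟨x²⟩ = 0.26408.
(Δx)² = 0.26408 − (0.0000)² = 0.26408.

0.2641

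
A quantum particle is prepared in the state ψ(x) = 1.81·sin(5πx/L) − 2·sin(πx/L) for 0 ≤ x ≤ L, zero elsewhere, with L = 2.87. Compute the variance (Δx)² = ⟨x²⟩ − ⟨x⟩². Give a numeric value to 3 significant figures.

Compute ⟨x⟩ and ⟨x²⟩ separately, then (Δx)² = ⟨x²⟩ − ⟨x⟩².
On 0 ≤ x ≤ L (j ≠ l): ∫sin²(jπx/L) dx = L/2, ∫sin(jπx/L)·sin(lπx/L) dx = 0; diagonal moments ∫x·sin²(jπx/L) dx = L²/4, ∫x²·sin²(jπx/L) dx = L³·(1/6 − 1/(4j²π²)); cross terms ∫x·sin(jπx/L)·sin(lπx/L) dx = 0 for j + l even and −4jlL²/(π²(j² − l²)²) for j + l odd, ∫x²·sin(jπx/L)·sin(lπx/L) dx = (−1)^(j+l)·4jlL³/(π²(j² − l²)²); higher powers the same way via product-to-sum and parts.
Normalization: ∫|ψ|² dx = 10.441.
⟨x⟩ = 1.4350 and ⟨x²⟩ = 2.4510.
(Δx)² = 2.4510 − (1.4350)² = 0.39182.

0.392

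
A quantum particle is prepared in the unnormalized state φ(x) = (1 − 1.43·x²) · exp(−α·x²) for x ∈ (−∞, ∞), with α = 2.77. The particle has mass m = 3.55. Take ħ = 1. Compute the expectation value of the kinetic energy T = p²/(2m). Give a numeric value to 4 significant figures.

T = −(ħ²/2m) d²/dx², so ⟨T⟩ = −(ħ²/2m) ∫ φ*·φ'' dx / ∫|φ|² dx; with m = 3.55.
Expand each integrand as polynomial × e^(−2αx²) and use ∫x^(2j)·e^(−2αx²) dx = (2j−1)!!/(4α)^j · √(π/(2α)), odd powers → 0; here √(π/(2α)) = 0.75304. Differentiate with the product rule, d/dx e^(−αx²) = −2αx·e^(−αx²).
State is unnormalized: ∫|φ|² dx = 0.59630, and ∫φ*·(−ħ²/2m · φ'') dx = 0.40388, so ⟨T⟩ = 0.40388 / 0.59630.
⟨T⟩ = 0.67732.

0.6773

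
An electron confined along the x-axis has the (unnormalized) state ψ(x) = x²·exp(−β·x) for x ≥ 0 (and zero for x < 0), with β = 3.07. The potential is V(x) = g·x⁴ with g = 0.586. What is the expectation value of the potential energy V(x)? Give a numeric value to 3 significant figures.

0.693

⟨V⟩ = ∫ V(x)·|ψ|² dx / ∫|ψ|² dx.
Every integrand reduces to terms xʲ·e^(−2βx) on [0, ∞); use ∫₀^∞ xʲ·e^(−2βx) dx = j!/(2β)^(j+1).
State is unnormalized: ∫|ψ|² dx = 0.0027502, and ∫ψ*·V(x)·ψ dx = 0.0019050, so ⟨V⟩ = 0.0019050 / 0.0027502.
⟨V⟩ = 0.69268.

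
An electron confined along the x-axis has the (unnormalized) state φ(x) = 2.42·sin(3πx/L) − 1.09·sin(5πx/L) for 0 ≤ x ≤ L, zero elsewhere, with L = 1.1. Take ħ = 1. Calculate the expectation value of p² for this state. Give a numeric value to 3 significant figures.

95.4

p² φ = −ħ² d²φ/dx²; ⟨p²⟩ = −ħ² ∫ φ*·φ'' dx / ∫|φ|² dx.
d²/dx² sin(jπx/L) = −(jπ/L)²·sin(jπx/L); on 0 ≤ x ≤ L, ∫sin²(jπx/L) dx = L/2 and ∫sin(jπx/L)·sin(lπx/L) dx = 0 for j ≠ l, so only diagonal terms survive in ∫|φ|² and ∫φ·φ″; ∫φ·φ′ dx = [φ²/2] between the walls = 0.
State is unnormalized: ∫|φ|² dx = 3.8745, and ∫φ*·(−ħ² φ'') dx = 369.71, so ⟨p²⟩ = 369.71 / 3.8745.
⟨p²⟩ = 95.421.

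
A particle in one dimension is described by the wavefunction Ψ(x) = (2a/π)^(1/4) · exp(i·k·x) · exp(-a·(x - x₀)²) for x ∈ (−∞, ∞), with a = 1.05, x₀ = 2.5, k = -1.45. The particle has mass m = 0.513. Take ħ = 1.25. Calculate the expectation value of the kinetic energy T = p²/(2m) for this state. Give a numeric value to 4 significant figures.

4.801

T = −(ħ²/2m) d²/dx², so ⟨T⟩ = −(ħ²/2m) ∫ Ψ*·Ψ'' dx; with m = 0.513.
Gaussian moments (u = x − x₀): ∫u^(2j)·e^(−2au²) du = (2j−1)!!/(4a)^j · √(π/(2a)), odd powers integrate to 0; here √(π/(2a)) = 1.2231. Derivatives: Ψ′ = (ik − 2au)·Ψ, Ψ″ = ((ik − 2au)² − 2a)·Ψ; the odd-in-u pieces drop out.
⟨T⟩ = 4.8010.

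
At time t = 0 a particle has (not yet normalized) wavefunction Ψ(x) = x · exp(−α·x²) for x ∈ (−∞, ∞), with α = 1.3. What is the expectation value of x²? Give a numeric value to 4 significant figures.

0.5769

⟨x²⟩ = ∫ x²·|Ψ|² dx / ∫|Ψ|² dx (integrals over the domain).
Expand each integrand as polynomial × e^(−2αx²) and use ∫x^(2j)·e^(−2αx²) dx = (2j−1)!!/(4α)^j · √(π/(2α)), odd powers → 0; here √(π/(2α)) = 1.0992.
State is unnormalized: ∫|Ψ|² dx = 0.21139, and ∫Ψ*·x²·Ψ dx = 0.12196, so ⟨x²⟩ = 0.12196 / 0.21139.
⟨x²⟩ = 0.57692.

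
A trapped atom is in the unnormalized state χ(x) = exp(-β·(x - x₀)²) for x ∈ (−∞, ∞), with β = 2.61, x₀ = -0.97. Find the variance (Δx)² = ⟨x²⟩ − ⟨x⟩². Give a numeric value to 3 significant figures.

0.0958

Compute ⟨x⟩ and ⟨x²⟩ separately, then (Δx)² = ⟨x²⟩ − ⟨x⟩².
Gaussian moments (u = x − x₀): ∫u^(2j)·e^(−2βu²) du = (2j−1)!!/(4β)^j · √(π/(2β)), odd powers integrate to 0; here √(π/(2β)) = 0.77578.
Normalization: ∫|χ|² dx = 0.77578.
⟨x⟩ = -0.97000 and ⟨x²⟩ = 1.0367.
(Δx)² = 1.0367 − (-0.97000)² = 0.095785.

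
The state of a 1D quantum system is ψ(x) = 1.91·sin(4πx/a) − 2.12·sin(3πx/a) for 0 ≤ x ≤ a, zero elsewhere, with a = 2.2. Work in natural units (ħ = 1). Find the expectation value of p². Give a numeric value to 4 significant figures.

24.75

p² ψ = −ħ² d²ψ/dx²; ⟨p²⟩ = −ħ² ∫ ψ*·ψ'' dx / ∫|ψ|² dx.
d²/dx² sin(jπx/a) = −(jπ/a)²·sin(jπx/a); on 0 ≤ x ≤ a, ∫sin²(jπx/a) dx = a/2 and ∫sin(jπx/a)·sin(lπx/a) dx = 0 for j ≠ l, so only diagonal terms survive in ∫|ψ|² and ∫ψ·ψ″; ∫ψ·ψ′ dx = [ψ²/2] between the walls = 0.
State is unnormalized: ∫|ψ|² dx = 8.9568, and ∫ψ*·(−ħ² ψ'') dx = 221.66, so ⟨p²⟩ = 221.66 / 8.9568.
⟨p²⟩ = 24.748.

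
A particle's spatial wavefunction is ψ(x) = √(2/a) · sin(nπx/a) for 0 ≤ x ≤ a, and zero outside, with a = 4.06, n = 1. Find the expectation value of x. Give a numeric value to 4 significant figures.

⟨x⟩ = ∫ x·|ψ|² dx (integrals over the domain).
With sin²θ = (1 − cos2θ)/2 on 0 ≤ x ≤ a: ∫sin²(nπx/a) dx = a/2, ∫x·sin²(nπx/a) dx = a²/4, ∫x²·sin²(nπx/a) dx = a³·(1/6 − 1/(4n²π²)); higher powers xᵏ the same way, integrating xᵏ·cos(2nπx/a) by parts.
⟨x⟩ = 2.0300.

2.030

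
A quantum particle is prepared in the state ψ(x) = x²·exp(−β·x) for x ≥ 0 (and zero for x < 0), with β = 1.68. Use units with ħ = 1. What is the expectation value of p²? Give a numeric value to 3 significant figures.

0.941

p² ψ = −ħ² d²ψ/dx²; ⟨p²⟩ = −ħ² ∫ ψ*·ψ'' dx / ∫|ψ|² dx.
Differentiate x²·exp(−β·x) with the product rule; every integrand then reduces to terms xʲ·e^(−2βx) on [0, ∞), with ∫₀^∞ xʲ·e^(−2βx) dx = j!/(2β)^(j+1).
State is unnormalized: ∫|ψ|² dx = 0.056042, and ∫ψ*·(−ħ² ψ'') dx = 0.052724, so ⟨p²⟩ = 0.052724 / 0.056042.
⟨p²⟩ = 0.94080.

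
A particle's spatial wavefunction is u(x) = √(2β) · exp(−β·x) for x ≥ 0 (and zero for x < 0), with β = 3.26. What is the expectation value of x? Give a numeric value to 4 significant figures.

⟨x⟩ = ∫ x·|u|² dx (integrals over the domain).
Every integrand reduces to terms xʲ·e^(−2βx) on [0, ∞); use ∫₀^∞ xʲ·e^(−2βx) dx = j!/(2β)^(j+1).
⟨x⟩ = 0.15337.

0.1534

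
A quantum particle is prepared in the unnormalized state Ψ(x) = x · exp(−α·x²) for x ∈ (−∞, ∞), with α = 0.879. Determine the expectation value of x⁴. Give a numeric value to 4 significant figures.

⟨x⁴⟩ = ∫ x⁴·|Ψ|² dx / ∫|Ψ|² dx (integrals over the domain).
Expand each integrand as polynomial × e^(−2αx²) and use ∫x^(2j)·e^(−2αx²) dx = (2j−1)!!/(4α)^j · √(π/(2α)), odd powers → 0; here √(π/(2α)) = 1.3368.
State is unnormalized: ∫|Ψ|² dx = 0.38020, and ∫Ψ*·x⁴·Ψ dx = 0.46133, so ⟨x⁴⟩ = 0.46133 / 0.38020.
⟨x⁴⟩ = 1.2134.

1.213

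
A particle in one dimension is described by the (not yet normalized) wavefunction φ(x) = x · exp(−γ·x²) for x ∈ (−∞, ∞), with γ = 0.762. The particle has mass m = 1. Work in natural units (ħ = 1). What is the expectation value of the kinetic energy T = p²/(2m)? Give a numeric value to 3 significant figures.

T = −(ħ²/2m) d²/dx², so ⟨T⟩ = −(ħ²/2m) ∫ φ*·φ'' dx / ∫|φ|² dx; with m = 1.
Expand each integrand as polynomial × e^(−2γx²) and use ∫x^(2j)·e^(−2γx²) dx = (2j−1)!!/(4γ)^j · √(π/(2γ)), odd powers → 0; here √(π/(2γ)) = 1.4358. Differentiate with the product rule, d/dx e^(−γx²) = −2γx·e^(−γx²).
State is unnormalized: ∫|φ|² dx = 0.47105, and ∫φ*·(−ħ²/2m · φ'') dx = 0.53841, so ⟨T⟩ = 0.53841 / 0.47105.
⟨T⟩ = 1.1430.

1.14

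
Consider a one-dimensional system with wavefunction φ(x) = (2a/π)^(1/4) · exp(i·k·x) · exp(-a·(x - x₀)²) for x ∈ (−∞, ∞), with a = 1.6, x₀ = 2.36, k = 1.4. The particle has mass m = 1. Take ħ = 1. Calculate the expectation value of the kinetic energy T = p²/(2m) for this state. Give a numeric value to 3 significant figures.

1.78

T = −(ħ²/2m) d²/dx², so ⟨T⟩ = −(ħ²/2m) ∫ φ*·φ'' dx; with m = 1.
Gaussian moments (u = x − x₀): ∫u^(2j)·e^(−2au²) du = (2j−1)!!/(4a)^j · √(π/(2a)), odd powers integrate to 0; here √(π/(2a)) = 0.99083. Derivatives: φ′ = (ik − 2au)·φ, φ″ = ((ik − 2au)² − 2a)·φ; the odd-in-u pieces drop out.
⟨T⟩ = 1.7800.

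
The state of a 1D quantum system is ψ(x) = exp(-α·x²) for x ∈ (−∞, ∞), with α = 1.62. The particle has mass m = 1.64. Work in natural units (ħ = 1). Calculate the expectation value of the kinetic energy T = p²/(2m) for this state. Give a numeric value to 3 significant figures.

0.494

T = −(ħ²/2m) d²/dx², so ⟨T⟩ = −(ħ²/2m) ∫ ψ*·ψ'' dx / ∫|ψ|² dx; with m = 1.64.
Gaussian moments: ∫x^(2j)·e^(−2αx²) dx = (2j−1)!!/(4α)^j · √(π/(2α)), odd powers integrate to 0; here √(π/(2α)) = 0.98470. Derivatives: d/dx e^(−αx²) = −2αx·e^(−αx²), d²/dx² e^(−αx²) = (4α²x² − 2α)·e^(−αx²).
State is unnormalized: ∫|ψ|² dx = 0.98470, and ∫ψ*·(−ħ²/2m · ψ'') dx = 0.48634, so ⟨T⟩ = 0.48634 / 0.98470.
⟨T⟩ = 0.49390.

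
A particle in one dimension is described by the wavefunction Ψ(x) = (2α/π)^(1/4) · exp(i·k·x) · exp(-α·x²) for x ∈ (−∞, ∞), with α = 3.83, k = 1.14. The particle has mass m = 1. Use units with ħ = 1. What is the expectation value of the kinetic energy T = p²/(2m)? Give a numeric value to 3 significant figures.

2.56

T = −(ħ²/2m) d²/dx², so ⟨T⟩ = −(ħ²/2m) ∫ Ψ*·Ψ'' dx; with m = 1.
Gaussian moments: ∫x^(2j)·e^(−2αx²) dx = (2j−1)!!/(4α)^j · √(π/(2α)), odd powers integrate to 0; here √(π/(2α)) = 0.64041. Derivatives: Ψ′ = (ik − 2αx)·Ψ, Ψ″ = ((ik − 2αx)² − 2α)·Ψ; the odd-in-x pieces drop out.
⟨T⟩ = 2.5648.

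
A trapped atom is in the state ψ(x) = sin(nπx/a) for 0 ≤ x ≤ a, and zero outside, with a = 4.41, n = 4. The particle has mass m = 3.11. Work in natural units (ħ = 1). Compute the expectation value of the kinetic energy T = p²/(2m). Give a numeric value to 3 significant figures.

1.31

T = −(ħ²/2m) d²/dx², so ⟨T⟩ = −(ħ²/2m) ∫ ψ*·ψ'' dx / ∫|ψ|² dx; with m = 3.11.
d/dx sin(nπx/a) = (nπ/a)·cos(nπx/a) and d²/dx² sin(nπx/a) = −(nπ/a)²·sin(nπx/a); on 0 ≤ x ≤ a, ∫sin²(nπx/a) dx = a/2 and ∫sin(nπx/a)·cos(nπx/a) dx = 0.
State is unnormalized: ∫|ψ|² dx = 2.2050, and ∫ψ*·(−ħ²/2m · ψ'') dx = 2.8785, so ⟨T⟩ = 2.8785 / 2.2050.
⟨T⟩ = 1.3054.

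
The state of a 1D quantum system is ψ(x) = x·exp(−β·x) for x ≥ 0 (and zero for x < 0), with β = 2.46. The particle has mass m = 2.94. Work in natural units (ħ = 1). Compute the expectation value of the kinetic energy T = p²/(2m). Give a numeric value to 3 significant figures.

T = −(ħ²/2m) d²/dx², so ⟨T⟩ = −(ħ²/2m) ∫ ψ*·ψ'' dx / ∫|ψ|² dx; with m = 2.94.
Differentiate x·exp(−β·x) with the product rule; every integrand then reduces to terms xʲ·e^(−2βx) on [0, ∞), with ∫₀^∞ xʲ·e^(−2βx) dx = j!/(2β)^(j+1).
State is unnormalized: ∫|ψ|² dx = 0.016793, and ∫ψ*·(−ħ²/2m · ψ'') dx = 0.017283, so ⟨T⟩ = 0.017283 / 0.016793.
⟨T⟩ = 1.0292.

1.03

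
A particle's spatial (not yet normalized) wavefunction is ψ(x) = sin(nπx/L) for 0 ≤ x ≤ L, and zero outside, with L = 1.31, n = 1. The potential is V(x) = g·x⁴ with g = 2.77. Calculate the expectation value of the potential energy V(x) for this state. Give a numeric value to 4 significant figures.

⟨V⟩ = ∫ V(x)·|ψ|² dx / ∫|ψ|² dx.
With sin²θ = (1 − cos2θ)/2 on 0 ≤ x ≤ L: ∫sin²(nπx/L) dx = L/2, ∫x·sin²(nπx/L) dx = L²/4, ∫x²·sin²(nπx/L) dx = L³·(1/6 − 1/(4n²π²)); higher powers xᵏ the same way, integrating xᵏ·cos(2nπx/L) by parts.
State is unnormalized: ∫|ψ|² dx = 0.65500, and ∫ψ*·V(x)·ψ dx = 0.60955, so ⟨V⟩ = 0.60955 / 0.65500.
⟨V⟩ = 0.93061.

0.9306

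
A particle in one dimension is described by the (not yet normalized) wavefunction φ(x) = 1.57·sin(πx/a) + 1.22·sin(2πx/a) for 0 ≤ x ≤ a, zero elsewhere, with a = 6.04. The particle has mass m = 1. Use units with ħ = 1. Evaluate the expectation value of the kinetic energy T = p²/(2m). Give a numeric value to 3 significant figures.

T = −(ħ²/2m) d²/dx², so ⟨T⟩ = −(ħ²/2m) ∫ φ*·φ'' dx / ∫|φ|² dx; with m = 1.
d²/dx² sin(jπx/a) = −(jπ/a)²·sin(jπx/a); on 0 ≤ x ≤ a, ∫sin²(jπx/a) dx = a/2 and ∫sin(jπx/a)·sin(lπx/a) dx = 0 for j ≠ l, so only diagonal terms survive in ∫|φ|² and ∫φ·φ″; ∫φ·φ′ dx = [φ²/2] between the walls = 0.
State is unnormalized: ∫|φ|² dx = 11.939, and ∫φ*·(−ħ²/2m · φ'') dx = 3.4390, so ⟨T⟩ = 3.4390 / 11.939.
⟨T⟩ = 0.28805.

0.288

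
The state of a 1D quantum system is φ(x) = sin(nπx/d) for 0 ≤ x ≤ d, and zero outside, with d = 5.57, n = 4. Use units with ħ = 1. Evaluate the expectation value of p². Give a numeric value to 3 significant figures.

5.09

p² φ = −ħ² d²φ/dx²; ⟨p²⟩ = −ħ² ∫ φ*·φ'' dx / ∫|φ|² dx.
d/dx sin(nπx/d) = (nπ/d)·cos(nπx/d) and d²/dx² sin(nπx/d) = −(nπ/d)²·sin(nπx/d); on 0 ≤ x ≤ d, ∫sin²(nπx/d) dx = d/2 and ∫sin(nπx/d)·cos(nπx/d) dx = 0.
State is unnormalized: ∫|φ|² dx = 2.7850, and ∫φ*·(−ħ² φ'') dx = 14.175, so ⟨p²⟩ = 14.175 / 2.7850.
⟨p²⟩ = 5.0899.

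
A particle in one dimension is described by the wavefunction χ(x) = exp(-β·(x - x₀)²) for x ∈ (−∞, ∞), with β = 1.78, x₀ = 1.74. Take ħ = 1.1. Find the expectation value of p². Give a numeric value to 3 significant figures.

p² χ = −ħ² d²χ/dx²; ⟨p²⟩ = −ħ² ∫ χ*·χ'' dx / ∫|χ|² dx.
Gaussian moments (u = x − x₀): ∫u^(2j)·e^(−2βu²) du = (2j−1)!!/(4β)^j · √(π/(2β)), odd powers integrate to 0; here √(π/(2β)) = 0.93940. Derivatives: d/dx e^(−βu²) = −2βu·e^(−βu²), d²/dx² e^(−βu²) = (4β²u² − 2β)·e^(−βu²).
State is unnormalized: ∫|χ|² dx = 0.93940, and ∫χ*·(−ħ² χ'') dx = 2.0233, so ⟨p²⟩ = 2.0233 / 0.93940.
⟨p²⟩ = 2.1538.

2.15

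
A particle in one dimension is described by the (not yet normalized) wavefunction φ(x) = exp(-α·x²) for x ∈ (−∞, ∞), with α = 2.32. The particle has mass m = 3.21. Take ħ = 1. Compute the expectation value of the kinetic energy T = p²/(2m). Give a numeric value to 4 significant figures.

T = −(ħ²/2m) d²/dx², so ⟨T⟩ = −(ħ²/2m) ∫ φ*·φ'' dx / ∫|φ|² dx; with m = 3.21.
Gaussian moments: ∫x^(2j)·e^(−2αx²) dx = (2j−1)!!/(4α)^j · √(π/(2α)), odd powers integrate to 0; here √(π/(2α)) = 0.82284. Derivatives: d/dx e^(−αx²) = −2αx·e^(−αx²), d²/dx² e^(−αx²) = (4α²x² − 2α)·e^(−αx²).
State is unnormalized: ∫|φ|² dx = 0.82284, and ∫φ*·(−ħ²/2m · φ'') dx = 0.29735, so ⟨T⟩ = 0.29735 / 0.82284.
⟨T⟩ = 0.36137.

0.3614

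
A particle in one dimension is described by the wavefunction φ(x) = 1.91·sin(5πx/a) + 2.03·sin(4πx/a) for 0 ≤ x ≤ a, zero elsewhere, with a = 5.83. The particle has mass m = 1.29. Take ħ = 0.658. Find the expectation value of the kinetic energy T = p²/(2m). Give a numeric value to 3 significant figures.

0.986

T = −(ħ²/2m) d²/dx², so ⟨T⟩ = −(ħ²/2m) ∫ φ*·φ'' dx / ∫|φ|² dx; with m = 1.29.
d²/dx² sin(jπx/a) = −(jπ/a)²·sin(jπx/a); on 0 ≤ x ≤ a, ∫sin²(jπx/a) dx = a/2 and ∫sin(jπx/a)·sin(lπx/a) dx = 0 for j ≠ l, so only diagonal terms survive in ∫|φ|² and ∫φ·φ″; ∫φ·φ′ dx = [φ²/2] between the walls = 0.
State is unnormalized: ∫|φ|² dx = 22.647, and ∫φ*·(−ħ²/2m · φ'') dx = 22.321, so ⟨T⟩ = 22.321 / 22.647.
⟨T⟩ = 0.98562.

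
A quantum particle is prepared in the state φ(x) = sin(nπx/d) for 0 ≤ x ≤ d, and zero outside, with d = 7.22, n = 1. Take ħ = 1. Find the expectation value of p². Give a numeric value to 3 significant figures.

p² φ = −ħ² d²φ/dx²; ⟨p²⟩ = −ħ² ∫ φ*·φ'' dx / ∫|φ|² dx.
d/dx sin(nπx/d) = (nπ/d)·cos(nπx/d) and d²/dx² sin(nπx/d) = −(nπ/d)²·sin(nπx/d); on 0 ≤ x ≤ d, ∫sin²(nπx/d) dx = d/2 and ∫sin(nπx/d)·cos(nπx/d) dx = 0.
State is unnormalized: ∫|φ|² dx = 3.6100, and ∫φ*·(−ħ² φ'') dx = 0.68349, so ⟨p²⟩ = 0.68349 / 3.6100.
⟨p²⟩ = 0.18933.

0.189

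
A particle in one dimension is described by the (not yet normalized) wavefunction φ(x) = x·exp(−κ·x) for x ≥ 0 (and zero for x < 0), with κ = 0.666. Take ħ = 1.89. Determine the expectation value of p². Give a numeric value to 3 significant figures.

1.58

p² φ = −ħ² d²φ/dx²; ⟨p²⟩ = −ħ² ∫ φ*·φ'' dx / ∫|φ|² dx.
Differentiate x·exp(−κ·x) with the product rule; every integrand then reduces to terms xʲ·e^(−2κx) on [0, ∞), with ∫₀^∞ xʲ·e^(−2κx) dx = j!/(2κ)^(j+1).
State is unnormalized: ∫|φ|² dx = 0.84629, and ∫φ*·(−ħ² φ'') dx = 1.3409, so ⟨p²⟩ = 1.3409 / 0.84629.
⟨p²⟩ = 1.5844.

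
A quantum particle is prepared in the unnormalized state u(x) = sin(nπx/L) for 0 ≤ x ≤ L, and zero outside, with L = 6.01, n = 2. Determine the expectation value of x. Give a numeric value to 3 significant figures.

⟨x⟩ = ∫ x·|u|² dx / ∫|u|² dx (integrals over the domain).
With sin²θ = (1 − cos2θ)/2 on 0 ≤ x ≤ L: ∫sin²(nπx/L) dx = L/2, ∫x·sin²(nπx/L) dx = L²/4, ∫x²·sin²(nπx/L) dx = L³·(1/6 − 1/(4n²π²)); higher powers xᵏ the same way, integrating xᵏ·cos(2nπx/L) by parts.
State is unnormalized: ∫|u|² dx = 3.0050, and ∫u*·x·u dx = 9.0300, so ⟨x⟩ = 9.0300 / 3.0050.
⟨x⟩ = 3.0050.

3.01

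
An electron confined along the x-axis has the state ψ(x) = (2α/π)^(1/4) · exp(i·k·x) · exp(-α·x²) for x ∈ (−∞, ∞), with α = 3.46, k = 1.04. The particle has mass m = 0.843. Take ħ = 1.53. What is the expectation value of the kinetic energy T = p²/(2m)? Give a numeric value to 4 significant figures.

6.306

T = −(ħ²/2m) d²/dx², so ⟨T⟩ = −(ħ²/2m) ∫ ψ*·ψ'' dx; with m = 0.843.
Gaussian moments: ∫x^(2j)·e^(−2αx²) dx = (2j−1)!!/(4α)^j · √(π/(2α)), odd powers integrate to 0; here √(π/(2α)) = 0.67379. Derivatives: ψ′ = (ik − 2αx)·ψ, ψ″ = ((ik − 2αx)² − 2α)·ψ; the odd-in-x pieces drop out.
⟨T⟩ = 6.3057.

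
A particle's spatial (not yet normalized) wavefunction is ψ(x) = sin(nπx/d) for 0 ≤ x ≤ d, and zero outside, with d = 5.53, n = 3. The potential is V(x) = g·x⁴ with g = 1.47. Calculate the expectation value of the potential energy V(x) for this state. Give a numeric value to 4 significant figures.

259.7

⟨V⟩ = ∫ V(x)·|ψ|² dx / ∫|ψ|² dx.
With sin²θ = (1 − cos2θ)/2 on 0 ≤ x ≤ d: ∫sin²(nπx/d) dx = d/2, ∫x·sin²(nπx/d) dx = d²/4, ∫x²·sin²(nπx/d) dx = d³·(1/6 − 1/(4n²π²)); higher powers xᵏ the same way, integrating xᵏ·cos(2nπx/d) by parts.
State is unnormalized: ∫|ψ|² dx = 2.7650, and ∫ψ*·V(x)·ψ dx = 718.16, so ⟨V⟩ = 718.16 / 2.7650.
⟨V⟩ = 259.73.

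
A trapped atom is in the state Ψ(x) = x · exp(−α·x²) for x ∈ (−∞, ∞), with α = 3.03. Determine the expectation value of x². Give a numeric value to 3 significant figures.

⟨x²⟩ = ∫ x²·|Ψ|² dx / ∫|Ψ|² dx (integrals over the domain).
Expand each integrand as polynomial × e^(−2αx²) and use ∫x^(2j)·e^(−2αx²) dx = (2j−1)!!/(4α)^j · √(π/(2α)), odd powers → 0; here √(π/(2α)) = 0.72001.
State is unnormalized: ∫|Ψ|² dx = 0.059407, and ∫Ψ*·x²·Ψ dx = 0.014705, so ⟨x²⟩ = 0.014705 / 0.059407.
⟨x²⟩ = 0.24752.

0.248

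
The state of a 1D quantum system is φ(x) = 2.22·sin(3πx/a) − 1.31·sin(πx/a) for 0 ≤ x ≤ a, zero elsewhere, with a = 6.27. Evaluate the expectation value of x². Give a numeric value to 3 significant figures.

11.1

⟨x²⟩ = ∫ x²·|φ|² dx / ∫|φ|² dx (integrals over the domain).
On 0 ≤ x ≤ a (j ≠ l): ∫sin²(jπx/a) dx = a/2, ∫sin(jπx/a)·sin(lπx/a) dx = 0; diagonal moments ∫x·sin²(jπx/a) dx = a²/4, ∫x²·sin²(jπx/a) dx = a³·(1/6 − 1/(4j²π²)); cross terms ∫x·sin(jπx/a)·sin(lπx/a) dx = 0 for j + l even and −4jla²/(π²(j² − l²)²) for j + l odd, ∫x²·sin(jπx/a)·sin(lπx/a) dx = (−1)^(j+l)·4jla³/(π²(j² − l²)²); higher powers the same way via product-to-sum and parts.
State is unnormalized: ∫|φ|² dx = 20.831, and ∫φ*·x²·φ dx = 231.60, so ⟨x²⟩ = 231.60 / 20.831.
⟨x²⟩ = 11.118.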